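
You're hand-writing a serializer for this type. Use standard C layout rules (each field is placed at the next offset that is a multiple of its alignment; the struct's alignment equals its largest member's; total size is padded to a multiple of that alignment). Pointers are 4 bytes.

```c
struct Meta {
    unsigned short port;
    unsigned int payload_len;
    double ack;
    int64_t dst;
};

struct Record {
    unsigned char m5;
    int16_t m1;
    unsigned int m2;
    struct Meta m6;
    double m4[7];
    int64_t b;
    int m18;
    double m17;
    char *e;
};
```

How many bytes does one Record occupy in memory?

120

Meta: port at 0 (size 2, align 2) → ends 2; pad 2 to align 4 for payload_len; payload_len at 4 (size 4, align 4) → ends 8; ack at 8 (size 8, align 8) → ends 16; dst at 16 (size 8, align 8) → ends 24; total 24 bytes, alignment 8
m5 at 0 (size 1, align 1) → ends 1
pad 1 to align 2 for m1
m1 at 2 (size 2, align 2) → ends 4
m2 at 4 (size 4, align 4) → ends 8
m6 at 8 (size 24, align 8) → ends 32
m4 at 32 (size 56, align 8) → ends 88
b at 88 (size 8, align 8) → ends 96
m18 at 96 (size 4, align 4) → ends 100
pad 4 to align 8 for m17
m17 at 104 (size 8, align 8) → ends 112
e at 112 (size 4, align 4) → ends 116
tail pad 4 to reach multiple of 8
total 120 bytes, alignment 8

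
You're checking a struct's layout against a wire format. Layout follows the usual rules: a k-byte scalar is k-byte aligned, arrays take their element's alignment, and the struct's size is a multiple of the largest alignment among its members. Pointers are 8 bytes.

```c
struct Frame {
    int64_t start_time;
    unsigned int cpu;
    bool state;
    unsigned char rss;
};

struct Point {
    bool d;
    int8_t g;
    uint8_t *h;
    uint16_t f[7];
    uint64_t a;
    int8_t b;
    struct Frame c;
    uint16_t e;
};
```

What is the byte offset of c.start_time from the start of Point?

Frame: start_time at 0 (size 8, align 8) → ends 8; cpu at 8 (size 4, align 4) → ends 12; state at 12 (size 1, align 1) → ends 13; rss at 13 (size 1, align 1) → ends 14; tail pad 2 to reach multiple of 8; total 16 bytes, alignment 8
d at 0 (size 1, align 1) → ends 1
g at 1 (size 1, align 1) → ends 2
pad 6 to align 8 for h
h at 8 (size 8, align 8) → ends 16
f at 16 (size 14, align 2) → ends 30
pad 2 to align 8 for a
a at 32 (size 8, align 8) → ends 40
b at 40 (size 1, align 1) → ends 41
pad 7 to align 8 for c
c at 48 (size 16, align 8) → ends 64
within Frame: start_time at 0
48 + 0 = 48

48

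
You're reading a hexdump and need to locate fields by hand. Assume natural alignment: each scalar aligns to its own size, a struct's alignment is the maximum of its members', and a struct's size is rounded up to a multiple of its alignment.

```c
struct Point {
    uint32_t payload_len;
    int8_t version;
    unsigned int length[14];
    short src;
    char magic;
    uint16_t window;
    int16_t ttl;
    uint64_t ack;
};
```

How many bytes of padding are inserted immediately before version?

0

@0: payload_len [4B, align 4] → 4
@4: version [1B, align 1] → 5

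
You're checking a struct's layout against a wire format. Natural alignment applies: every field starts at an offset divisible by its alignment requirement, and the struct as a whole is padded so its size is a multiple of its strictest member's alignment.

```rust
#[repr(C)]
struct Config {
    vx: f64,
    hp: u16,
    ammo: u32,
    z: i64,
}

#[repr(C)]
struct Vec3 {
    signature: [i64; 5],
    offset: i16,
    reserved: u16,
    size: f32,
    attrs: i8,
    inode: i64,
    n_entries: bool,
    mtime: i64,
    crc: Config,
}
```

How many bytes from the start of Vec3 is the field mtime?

Config: 0..8  vx  (8B, 8-aligned); 8..10  hp  (2B, 2-aligned); 10..12  -- padding (2B); 12..16  ammo  (4B, 4-aligned); 16..24  z  (8B, 8-aligned); sizeof = 24, alignof = 8
0..40  signature  (40B, 8-aligned)
40..42  offset  (2B, 2-aligned)
42..44  reserved  (2B, 2-aligned)
44..48  size  (4B, 4-aligned)
48..49  attrs  (1B, 1-aligned)
49..56  -- padding (7B)
56..64  inode  (8B, 8-aligned)
64..65  n_entries  (1B, 1-aligned)
65..72  -- padding (7B)
72..80  mtime  (8B, 8-aligned)

72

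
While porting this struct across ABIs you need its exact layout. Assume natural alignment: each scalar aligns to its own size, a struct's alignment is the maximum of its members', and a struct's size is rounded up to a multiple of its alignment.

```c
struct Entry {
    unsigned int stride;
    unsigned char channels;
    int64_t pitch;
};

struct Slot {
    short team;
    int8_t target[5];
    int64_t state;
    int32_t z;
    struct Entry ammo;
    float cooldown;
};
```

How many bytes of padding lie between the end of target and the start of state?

1

Entry: 0..4  stride  (4B, 4-aligned); 4..5  channels  (1B, 1-aligned); 5..8  -- padding (3B); 8..16  pitch  (8B, 8-aligned); sizeof = 16, alignof = 8
0..2  team  (2B, 2-aligned)
2..7  target  (5B, 1-aligned)
7..8  -- padding (1B)
8..16  state  (8B, 8-aligned)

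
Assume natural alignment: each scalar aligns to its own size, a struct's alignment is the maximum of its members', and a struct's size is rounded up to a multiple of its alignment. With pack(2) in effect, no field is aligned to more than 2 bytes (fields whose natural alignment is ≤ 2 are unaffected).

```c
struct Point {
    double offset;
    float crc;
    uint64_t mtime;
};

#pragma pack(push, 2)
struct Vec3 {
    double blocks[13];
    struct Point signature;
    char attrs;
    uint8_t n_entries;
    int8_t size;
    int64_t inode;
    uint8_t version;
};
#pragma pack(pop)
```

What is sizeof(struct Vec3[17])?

2414

Point: offset at 0 (size 8, align 8) → ends 8; crc at 8 (size 4, align 4) → ends 12; pad 4 to align 8 for mtime; mtime at 16 (size 8, align 8) → ends 24; total 24 bytes, alignment 8
blocks at 0 (size 104, align 2) → ends 104
signature at 104 (size 24, align 2) → ends 128
attrs at 128 (size 1, align 1) → ends 129
n_entries at 129 (size 1, align 1) → ends 130
size at 130 (size 1, align 1) → ends 131
pad 1 to align 2 for inode
inode at 132 (size 8, align 2) → ends 140
version at 140 (size 1, align 1) → ends 141
tail pad 1 to reach multiple of 2
total 142 bytes, alignment 2
array of 17: 17 × 142 = 2414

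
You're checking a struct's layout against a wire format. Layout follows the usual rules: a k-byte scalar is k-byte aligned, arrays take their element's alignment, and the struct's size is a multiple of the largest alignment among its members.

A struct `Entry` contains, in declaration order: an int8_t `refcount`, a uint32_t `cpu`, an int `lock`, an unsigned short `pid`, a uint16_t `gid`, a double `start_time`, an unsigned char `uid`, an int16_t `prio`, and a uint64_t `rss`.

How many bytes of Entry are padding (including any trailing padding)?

8

@0: refcount [1B, align 1] → 1
+3 pad (align 4)
@4: cpu [4B, align 4] → 8
@8: lock [4B, align 4] → 12
@12: pid [2B, align 2] → 14
@14: gid [2B, align 2] → 16
@16: start_time [8B, align 8] → 24
@24: uid [1B, align 1] → 25
+1 pad (align 2)
@26: prio [2B, align 2] → 28
+4 pad (align 8)
@32: rss [8B, align 8] → 40
size 40, align 8
data bytes 32, size 40 → padding 8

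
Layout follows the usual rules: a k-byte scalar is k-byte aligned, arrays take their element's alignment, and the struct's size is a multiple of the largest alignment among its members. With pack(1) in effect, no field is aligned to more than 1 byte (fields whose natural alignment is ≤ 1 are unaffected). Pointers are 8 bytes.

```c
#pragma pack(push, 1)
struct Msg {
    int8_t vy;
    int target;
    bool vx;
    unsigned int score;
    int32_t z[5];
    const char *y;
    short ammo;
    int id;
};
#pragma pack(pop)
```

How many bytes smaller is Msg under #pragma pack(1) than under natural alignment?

natural layout:
  0..1  vy  (1B, 1-aligned)
  1..4  -- padding (3B)
  4..8  target  (4B, 4-aligned)
  8..9  vx  (1B, 1-aligned)
  9..12  -- padding (3B)
  12..16  score  (4B, 4-aligned)
  16..36  z  (20B, 4-aligned)
  36..40  -- padding (4B)
  40..48  y  (8B, 8-aligned)
  48..50  ammo  (2B, 2-aligned)
  50..52  -- padding (2B)
  52..56  id  (4B, 4-aligned)
  sizeof = 56, alignof = 8
packed(1) layout:
  0..1  vy  (1B, 1-aligned)
  1..5  target  (4B, 1-aligned)
  5..6  vx  (1B, 1-aligned)
  6..10  score  (4B, 1-aligned)
  10..30  z  (20B, 1-aligned)
  30..38  y  (8B, 1-aligned)
  38..40  ammo  (2B, 1-aligned)
  40..44  id  (4B, 1-aligned)
  sizeof = 44, alignof = 1
56 − 44 = 12

12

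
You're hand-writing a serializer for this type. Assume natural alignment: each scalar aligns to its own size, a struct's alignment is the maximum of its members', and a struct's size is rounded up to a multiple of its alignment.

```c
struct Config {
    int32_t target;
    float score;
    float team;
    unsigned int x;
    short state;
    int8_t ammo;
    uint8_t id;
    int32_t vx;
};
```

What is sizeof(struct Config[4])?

96

target at 0 (size 4, align 4) → ends 4
score at 4 (size 4, align 4) → ends 8
team at 8 (size 4, align 4) → ends 12
x at 12 (size 4, align 4) → ends 16
state at 16 (size 2, align 2) → ends 18
ammo at 18 (size 1, align 1) → ends 19
id at 19 (size 1, align 1) → ends 20
vx at 20 (size 4, align 4) → ends 24
total 24 bytes, alignment 4
array of 4: 4 × 24 = 96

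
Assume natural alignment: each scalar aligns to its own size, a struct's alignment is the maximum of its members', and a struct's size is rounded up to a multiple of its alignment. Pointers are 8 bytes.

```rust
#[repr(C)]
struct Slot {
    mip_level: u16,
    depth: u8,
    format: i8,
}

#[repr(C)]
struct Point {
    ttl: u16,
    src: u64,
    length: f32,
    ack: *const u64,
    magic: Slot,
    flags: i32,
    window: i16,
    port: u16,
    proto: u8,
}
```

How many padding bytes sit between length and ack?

Slot: @0: mip_level [2B, align 2] → 2; @2: depth [1B, align 1] → 3; @3: format [1B, align 1] → 4; size 4, align 2
@0: ttl [2B, align 2] → 2
+6 pad (align 8)
@8: src [8B, align 8] → 16
@16: length [4B, align 4] → 20
+4 pad (align 8)
@24: ack [8B, align 8] → 32

4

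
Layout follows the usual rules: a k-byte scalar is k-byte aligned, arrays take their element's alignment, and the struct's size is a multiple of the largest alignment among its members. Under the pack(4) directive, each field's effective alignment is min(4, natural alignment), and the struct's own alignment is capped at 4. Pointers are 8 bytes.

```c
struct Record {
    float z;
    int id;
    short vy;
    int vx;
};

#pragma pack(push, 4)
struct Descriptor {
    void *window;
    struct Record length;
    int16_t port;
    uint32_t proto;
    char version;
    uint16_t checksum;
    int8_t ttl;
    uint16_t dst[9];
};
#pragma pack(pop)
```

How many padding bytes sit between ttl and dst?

Record: z at 0 (size 4, align 4) → ends 4; id at 4 (size 4, align 4) → ends 8; vy at 8 (size 2, align 2) → ends 10; pad 2 to align 4 for vx; vx at 12 (size 4, align 4) → ends 16; total 16 bytes, alignment 4
window at 0 (size 8, align 4) → ends 8
length at 8 (size 16, align 4) → ends 24
port at 24 (size 2, align 2) → ends 26
pad 2 to align 4 for proto
proto at 28 (size 4, align 4) → ends 32
version at 32 (size 1, align 1) → ends 33
pad 1 to align 2 for checksum
checksum at 34 (size 2, align 2) → ends 36
ttl at 36 (size 1, align 1) → ends 37
pad 1 to align 2 for dst
dst at 38 (size 18, align 2) → ends 56

1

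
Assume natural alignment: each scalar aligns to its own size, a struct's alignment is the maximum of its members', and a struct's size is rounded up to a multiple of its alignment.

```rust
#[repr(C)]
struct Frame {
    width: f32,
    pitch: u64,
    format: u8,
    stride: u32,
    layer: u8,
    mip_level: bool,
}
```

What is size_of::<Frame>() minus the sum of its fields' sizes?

13

0..4  width  (4B, 4-aligned)
4..8  -- padding (4B)
8..16  pitch  (8B, 8-aligned)
16..17  format  (1B, 1-aligned)
17..20  -- padding (3B)
20..24  stride  (4B, 4-aligned)
24..25  layer  (1B, 1-aligned)
25..26  mip_level  (1B, 1-aligned)
26..32  -- tail padding (6B)
sizeof = 32, alignof = 8
data bytes 19, size 32 → padding 13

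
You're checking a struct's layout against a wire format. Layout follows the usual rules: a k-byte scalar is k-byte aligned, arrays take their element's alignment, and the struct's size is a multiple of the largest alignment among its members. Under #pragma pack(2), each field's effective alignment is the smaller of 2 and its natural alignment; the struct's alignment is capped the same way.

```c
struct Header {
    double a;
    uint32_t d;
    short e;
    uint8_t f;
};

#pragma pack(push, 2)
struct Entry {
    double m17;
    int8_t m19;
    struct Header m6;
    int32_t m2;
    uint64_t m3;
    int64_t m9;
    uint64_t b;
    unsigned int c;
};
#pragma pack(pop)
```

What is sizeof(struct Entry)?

Header: 0..8  a  (8B, 8-aligned); 8..12  d  (4B, 4-aligned); 12..14  e  (2B, 2-aligned); 14..15  f  (1B, 1-aligned); 15..16  -- tail padding (1B); sizeof = 16, alignof = 8
0..8  m17  (8B, 2-aligned)
8..9  m19  (1B, 1-aligned)
9..10  -- padding (1B)
10..26  m6  (16B, 2-aligned)
26..30  m2  (4B, 2-aligned)
30..38  m3  (8B, 2-aligned)
38..46  m9  (8B, 2-aligned)
46..54  b  (8B, 2-aligned)
54..58  c  (4B, 2-aligned)
sizeof = 58, alignof = 2

58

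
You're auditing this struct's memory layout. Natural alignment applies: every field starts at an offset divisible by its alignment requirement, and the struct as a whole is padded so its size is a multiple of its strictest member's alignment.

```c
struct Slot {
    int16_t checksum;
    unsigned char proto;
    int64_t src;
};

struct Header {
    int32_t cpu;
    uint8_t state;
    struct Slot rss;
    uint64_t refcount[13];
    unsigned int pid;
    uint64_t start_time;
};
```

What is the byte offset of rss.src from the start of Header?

16

Slot: 0..2  checksum  (2B, 2-aligned); 2..3  proto  (1B, 1-aligned); 3..8  -- padding (5B); 8..16  src  (8B, 8-aligned); sizeof = 16, alignof = 8
0..4  cpu  (4B, 4-aligned)
4..5  state  (1B, 1-aligned)
5..8  -- padding (3B)
8..24  rss  (16B, 8-aligned)
within Slot: src at 8
8 + 8 = 16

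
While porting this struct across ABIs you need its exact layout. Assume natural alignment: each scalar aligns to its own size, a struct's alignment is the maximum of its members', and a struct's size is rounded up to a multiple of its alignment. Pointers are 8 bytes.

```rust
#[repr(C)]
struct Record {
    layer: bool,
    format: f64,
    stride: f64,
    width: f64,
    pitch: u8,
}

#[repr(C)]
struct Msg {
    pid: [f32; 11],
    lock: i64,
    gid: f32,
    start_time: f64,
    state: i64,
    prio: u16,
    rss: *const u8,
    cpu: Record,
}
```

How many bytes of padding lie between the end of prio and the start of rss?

6

Record: 0..1  layer  (1B, 1-aligned); 1..8  -- padding (7B); 8..16  format  (8B, 8-aligned); 16..24  stride  (8B, 8-aligned); 24..32  width  (8B, 8-aligned); 32..33  pitch  (1B, 1-aligned); 33..40  -- tail padding (7B); sizeof = 40, alignof = 8
0..44  pid  (44B, 4-aligned)
44..48  -- padding (4B)
48..56  lock  (8B, 8-aligned)
56..60  gid  (4B, 4-aligned)
60..64  -- padding (4B)
64..72  start_time  (8B, 8-aligned)
72..80  state  (8B, 8-aligned)
80..82  prio  (2B, 2-aligned)
82..88  -- padding (6B)
88..96  rss  (8B, 8-aligned)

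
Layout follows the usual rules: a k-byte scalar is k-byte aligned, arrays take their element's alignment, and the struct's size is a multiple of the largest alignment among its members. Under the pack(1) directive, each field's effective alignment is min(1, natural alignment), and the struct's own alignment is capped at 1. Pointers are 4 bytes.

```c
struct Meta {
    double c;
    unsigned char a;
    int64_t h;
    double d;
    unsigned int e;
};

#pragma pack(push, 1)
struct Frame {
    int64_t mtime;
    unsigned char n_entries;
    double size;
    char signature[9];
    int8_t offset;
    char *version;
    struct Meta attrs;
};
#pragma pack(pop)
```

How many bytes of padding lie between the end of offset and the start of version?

0

Meta: c at 0 (size 8, align 8) → ends 8; a at 8 (size 1, align 1) → ends 9; pad 7 to align 8 for h; h at 16 (size 8, align 8) → ends 24; d at 24 (size 8, align 8) → ends 32; e at 32 (size 4, align 4) → ends 36; tail pad 4 to reach multiple of 8; total 40 bytes, alignment 8
mtime at 0 (size 8, align 1) → ends 8
n_entries at 8 (size 1, align 1) → ends 9
size at 9 (size 8, align 1) → ends 17
signature at 17 (size 9, align 1) → ends 26
offset at 26 (size 1, align 1) → ends 27
version at 27 (size 4, align 1) → ends 31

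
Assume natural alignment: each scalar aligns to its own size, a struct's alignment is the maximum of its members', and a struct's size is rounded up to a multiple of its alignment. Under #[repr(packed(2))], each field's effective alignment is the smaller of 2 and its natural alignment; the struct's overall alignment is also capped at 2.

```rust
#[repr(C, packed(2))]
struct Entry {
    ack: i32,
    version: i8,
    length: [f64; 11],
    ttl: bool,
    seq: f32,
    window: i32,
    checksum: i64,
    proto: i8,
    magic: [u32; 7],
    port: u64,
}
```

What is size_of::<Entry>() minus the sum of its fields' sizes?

@0: ack [4B, align 2] → 4
@4: version [1B, align 1] → 5
+1 pad (align 2)
@6: length [88B, align 2] → 94
@94: ttl [1B, align 1] → 95
+1 pad (align 2)
@96: seq [4B, align 2] → 100
@100: window [4B, align 2] → 104
@104: checksum [8B, align 2] → 112
@112: proto [1B, align 1] → 113
+1 pad (align 2)
@114: magic [28B, align 2] → 142
@142: port [8B, align 2] → 150
size 150, align 2
data bytes 147, size 150 → padding 3

3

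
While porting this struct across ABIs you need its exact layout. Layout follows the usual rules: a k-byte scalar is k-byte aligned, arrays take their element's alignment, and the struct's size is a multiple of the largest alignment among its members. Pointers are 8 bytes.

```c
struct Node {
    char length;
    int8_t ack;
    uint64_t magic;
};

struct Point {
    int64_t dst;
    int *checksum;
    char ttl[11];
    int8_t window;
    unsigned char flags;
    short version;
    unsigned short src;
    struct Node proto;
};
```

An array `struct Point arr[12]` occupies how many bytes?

Node: @0: length [1B, align 1] → 1; @1: ack [1B, align 1] → 2; +6 pad (align 8); @8: magic [8B, align 8] → 16; size 16, align 8
@0: dst [8B, align 8] → 8
@8: checksum [8B, align 8] → 16
@16: ttl [11B, align 1] → 27
@27: window [1B, align 1] → 28
@28: flags [1B, align 1] → 29
+1 pad (align 2)
@30: version [2B, align 2] → 32
@32: src [2B, align 2] → 34
+6 pad (align 8)
@40: proto [16B, align 8] → 56
size 56, align 8
array of 12: 12 × 56 = 672

672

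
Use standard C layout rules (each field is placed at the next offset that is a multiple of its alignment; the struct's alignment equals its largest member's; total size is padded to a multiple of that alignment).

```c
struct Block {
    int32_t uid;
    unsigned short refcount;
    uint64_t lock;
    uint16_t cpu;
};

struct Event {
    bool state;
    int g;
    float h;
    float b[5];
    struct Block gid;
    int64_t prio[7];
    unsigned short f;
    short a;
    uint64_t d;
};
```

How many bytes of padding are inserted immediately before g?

Block: uid at 0 (size 4, align 4) → ends 4; refcount at 4 (size 2, align 2) → ends 6; pad 2 to align 8 for lock; lock at 8 (size 8, align 8) → ends 16; cpu at 16 (size 2, align 2) → ends 18; tail pad 6 to reach multiple of 8; total 24 bytes, alignment 8
state at 0 (size 1, align 1) → ends 1
pad 3 to align 4 for g
g at 4 (size 4, align 4) → ends 8

3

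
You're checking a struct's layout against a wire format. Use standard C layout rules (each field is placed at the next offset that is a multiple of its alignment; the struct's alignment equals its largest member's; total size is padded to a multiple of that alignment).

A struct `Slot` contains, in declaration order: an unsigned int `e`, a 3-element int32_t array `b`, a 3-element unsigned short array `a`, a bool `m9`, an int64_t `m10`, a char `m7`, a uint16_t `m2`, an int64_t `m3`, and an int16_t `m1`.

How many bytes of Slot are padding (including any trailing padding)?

@0: e [4B, align 4] → 4
@4: b [12B, align 4] → 16
@16: a [6B, align 2] → 22
@22: m9 [1B, align 1] → 23
+1 pad (align 8)
@24: m10 [8B, align 8] → 32
@32: m7 [1B, align 1] → 33
+1 pad (align 2)
@34: m2 [2B, align 2] → 36
+4 pad (align 8)
@40: m3 [8B, align 8] → 48
@48: m1 [2B, align 2] → 50
+6 tail pad (align 8)
size 56, align 8
data bytes 44, size 56 → padding 12

12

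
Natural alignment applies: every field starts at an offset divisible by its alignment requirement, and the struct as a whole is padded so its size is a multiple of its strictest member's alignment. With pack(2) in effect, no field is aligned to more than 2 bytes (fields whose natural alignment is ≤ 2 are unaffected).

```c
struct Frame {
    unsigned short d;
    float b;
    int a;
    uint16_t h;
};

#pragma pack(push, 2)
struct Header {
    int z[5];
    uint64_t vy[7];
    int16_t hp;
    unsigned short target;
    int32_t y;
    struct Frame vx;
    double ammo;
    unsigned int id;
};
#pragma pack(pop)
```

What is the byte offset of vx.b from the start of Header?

Frame: @0: d [2B, align 2] → 2; +2 pad (align 4); @4: b [4B, align 4] → 8; @8: a [4B, align 4] → 12; @12: h [2B, align 2] → 14; +2 tail pad (align 4); size 16, align 4
@0: z [20B, align 2] → 20
@20: vy [56B, align 2] → 76
@76: hp [2B, align 2] → 78
@78: target [2B, align 2] → 80
@80: y [4B, align 2] → 84
@84: vx [16B, align 2] → 100
within Frame: b at 4
84 + 4 = 88

88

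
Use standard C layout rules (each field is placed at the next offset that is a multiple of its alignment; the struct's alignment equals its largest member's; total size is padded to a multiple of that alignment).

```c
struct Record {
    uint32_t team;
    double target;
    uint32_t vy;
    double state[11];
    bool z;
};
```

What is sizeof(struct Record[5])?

600

team at 0 (size 4, align 4) → ends 4
pad 4 to align 8 for target
target at 8 (size 8, align 8) → ends 16
vy at 16 (size 4, align 4) → ends 20
pad 4 to align 8 for state
state at 24 (size 88, align 8) → ends 112
z at 112 (size 1, align 1) → ends 113
tail pad 7 to reach multiple of 8
total 120 bytes, alignment 8
array of 5: 5 × 120 = 600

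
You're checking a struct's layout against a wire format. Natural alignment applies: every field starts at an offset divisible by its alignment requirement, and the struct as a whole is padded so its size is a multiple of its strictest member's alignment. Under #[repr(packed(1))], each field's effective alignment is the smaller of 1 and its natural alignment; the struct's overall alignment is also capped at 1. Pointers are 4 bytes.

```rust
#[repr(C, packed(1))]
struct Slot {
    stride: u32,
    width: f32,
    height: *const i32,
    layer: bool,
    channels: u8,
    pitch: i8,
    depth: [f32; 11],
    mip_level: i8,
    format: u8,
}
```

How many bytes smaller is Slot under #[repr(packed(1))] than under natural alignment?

3

natural layout:
  @0: stride [4B, align 4] → 4
  @4: width [4B, align 4] → 8
  @8: height [4B, align 4] → 12
  @12: layer [1B, align 1] → 13
  @13: channels [1B, align 1] → 14
  @14: pitch [1B, align 1] → 15
  +1 pad (align 4)
  @16: depth [44B, align 4] → 60
  @60: mip_level [1B, align 1] → 61
  @61: format [1B, align 1] → 62
  +2 tail pad (align 4)
  size 64, align 4
packed(1) layout:
  @0: stride [4B, align 1] → 4
  @4: width [4B, align 1] → 8
  @8: height [4B, align 1] → 12
  @12: layer [1B, align 1] → 13
  @13: channels [1B, align 1] → 14
  @14: pitch [1B, align 1] → 15
  @15: depth [44B, align 1] → 59
  @59: mip_level [1B, align 1] → 60
  @60: format [1B, align 1] → 61
  size 61, align 1
64 − 61 = 3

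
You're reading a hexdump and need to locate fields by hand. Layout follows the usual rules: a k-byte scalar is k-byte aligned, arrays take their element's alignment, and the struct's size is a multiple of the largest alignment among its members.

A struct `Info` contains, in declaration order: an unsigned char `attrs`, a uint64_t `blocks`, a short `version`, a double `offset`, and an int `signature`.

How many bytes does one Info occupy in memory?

0..1  attrs  (1B, 1-aligned)
1..8  -- padding (7B)
8..16  blocks  (8B, 8-aligned)
16..18  version  (2B, 2-aligned)
18..24  -- padding (6B)
24..32  offset  (8B, 8-aligned)
32..36  signature  (4B, 4-aligned)
36..40  -- tail padding (4B)
sizeof = 40, alignof = 8

40 bytes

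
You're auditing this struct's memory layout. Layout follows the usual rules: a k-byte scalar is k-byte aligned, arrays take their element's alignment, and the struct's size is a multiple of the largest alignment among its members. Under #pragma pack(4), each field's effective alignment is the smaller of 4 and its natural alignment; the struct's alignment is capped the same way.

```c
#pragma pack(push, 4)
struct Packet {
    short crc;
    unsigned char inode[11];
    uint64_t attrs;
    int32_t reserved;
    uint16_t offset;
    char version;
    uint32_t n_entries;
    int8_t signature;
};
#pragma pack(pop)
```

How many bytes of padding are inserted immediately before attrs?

3

0..2  crc  (2B, 2-aligned)
2..13  inode  (11B, 1-aligned)
13..16  -- padding (3B)
16..24  attrs  (8B, 4-aligned)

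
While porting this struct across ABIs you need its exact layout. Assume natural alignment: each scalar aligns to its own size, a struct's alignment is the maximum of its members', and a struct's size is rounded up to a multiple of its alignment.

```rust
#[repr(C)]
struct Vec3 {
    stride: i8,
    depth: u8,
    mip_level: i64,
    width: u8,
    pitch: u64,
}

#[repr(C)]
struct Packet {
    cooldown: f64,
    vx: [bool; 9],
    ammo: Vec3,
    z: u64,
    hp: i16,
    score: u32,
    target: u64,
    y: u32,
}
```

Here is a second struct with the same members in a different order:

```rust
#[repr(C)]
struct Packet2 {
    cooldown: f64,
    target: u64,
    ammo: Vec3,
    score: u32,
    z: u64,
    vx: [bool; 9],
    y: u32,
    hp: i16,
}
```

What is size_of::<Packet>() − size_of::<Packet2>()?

Vec3: stride at 0 (size 1, align 1) → ends 1; depth at 1 (size 1, align 1) → ends 2; pad 6 to align 8 for mip_level; mip_level at 8 (size 8, align 8) → ends 16; width at 16 (size 1, align 1) → ends 17; pad 7 to align 8 for pitch; pitch at 24 (size 8, align 8) → ends 32; total 32 bytes, alignment 8
cooldown at 0 (size 8, align 8) → ends 8
vx at 8 (size 9, align 1) → ends 17
pad 7 to align 8 for ammo
ammo at 24 (size 32, align 8) → ends 56
z at 56 (size 8, align 8) → ends 64
hp at 64 (size 2, align 2) → ends 66
pad 2 to align 4 for score
score at 68 (size 4, align 4) → ends 72
target at 72 (size 8, align 8) → ends 80
y at 80 (size 4, align 4) → ends 84
tail pad 4 to reach multiple of 8
total 88 bytes, alignment 8
— Packet2 —
cooldown at 0 (size 8, align 8) → ends 8
target at 8 (size 8, align 8) → ends 16
ammo at 16 (size 32, align 8) → ends 48
score at 48 (size 4, align 4) → ends 52
pad 4 to align 8 for z
z at 56 (size 8, align 8) → ends 64
vx at 64 (size 9, align 1) → ends 73
pad 3 to align 4 for y
y at 76 (size 4, align 4) → ends 80
hp at 80 (size 2, align 2) → ends 82
tail pad 6 to reach multiple of 8
total 88 bytes, alignment 8
88 − 88 = 0

0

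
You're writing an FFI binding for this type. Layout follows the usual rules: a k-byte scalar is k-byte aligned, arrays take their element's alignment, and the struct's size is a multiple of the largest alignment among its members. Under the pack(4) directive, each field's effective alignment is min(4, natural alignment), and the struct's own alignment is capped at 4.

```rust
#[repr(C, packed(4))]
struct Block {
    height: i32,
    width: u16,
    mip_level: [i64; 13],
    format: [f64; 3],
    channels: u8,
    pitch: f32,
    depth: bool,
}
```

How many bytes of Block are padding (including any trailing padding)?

8

@0: height [4B, align 4] → 4
@4: width [2B, align 2] → 6
+2 pad (align 4)
@8: mip_level [104B, align 4] → 112
@112: format [24B, align 4] → 136
@136: channels [1B, align 1] → 137
+3 pad (align 4)
@140: pitch [4B, align 4] → 144
@144: depth [1B, align 1] → 145
+3 tail pad (align 4)
size 148, align 4
data bytes 140, size 148 → padding 8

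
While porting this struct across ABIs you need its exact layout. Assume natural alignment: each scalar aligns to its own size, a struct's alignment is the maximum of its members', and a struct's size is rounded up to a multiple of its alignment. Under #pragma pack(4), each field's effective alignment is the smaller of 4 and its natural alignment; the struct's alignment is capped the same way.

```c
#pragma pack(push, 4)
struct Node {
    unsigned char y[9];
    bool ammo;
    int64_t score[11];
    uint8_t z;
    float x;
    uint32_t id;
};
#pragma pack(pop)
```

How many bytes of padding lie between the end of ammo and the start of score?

2

@0: y [9B, align 1] → 9
@9: ammo [1B, align 1] → 10
+2 pad (align 4)
@12: score [88B, align 4] → 100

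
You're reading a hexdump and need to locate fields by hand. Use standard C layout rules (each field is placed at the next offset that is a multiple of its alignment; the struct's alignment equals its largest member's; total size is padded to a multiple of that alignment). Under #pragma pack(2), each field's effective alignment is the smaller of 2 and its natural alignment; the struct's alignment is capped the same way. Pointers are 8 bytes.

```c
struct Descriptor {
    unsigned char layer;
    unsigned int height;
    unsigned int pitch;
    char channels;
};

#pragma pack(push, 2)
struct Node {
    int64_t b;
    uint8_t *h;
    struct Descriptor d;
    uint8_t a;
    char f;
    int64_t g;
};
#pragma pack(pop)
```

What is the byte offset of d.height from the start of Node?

20

Descriptor: 0..1  layer  (1B, 1-aligned); 1..4  -- padding (3B); 4..8  height  (4B, 4-aligned); 8..12  pitch  (4B, 4-aligned); 12..13  channels  (1B, 1-aligned); 13..16  -- tail padding (3B); sizeof = 16, alignof = 4
0..8  b  (8B, 2-aligned)
8..16  h  (8B, 2-aligned)
16..32  d  (16B, 2-aligned)
within Descriptor: height at 4
16 + 4 = 20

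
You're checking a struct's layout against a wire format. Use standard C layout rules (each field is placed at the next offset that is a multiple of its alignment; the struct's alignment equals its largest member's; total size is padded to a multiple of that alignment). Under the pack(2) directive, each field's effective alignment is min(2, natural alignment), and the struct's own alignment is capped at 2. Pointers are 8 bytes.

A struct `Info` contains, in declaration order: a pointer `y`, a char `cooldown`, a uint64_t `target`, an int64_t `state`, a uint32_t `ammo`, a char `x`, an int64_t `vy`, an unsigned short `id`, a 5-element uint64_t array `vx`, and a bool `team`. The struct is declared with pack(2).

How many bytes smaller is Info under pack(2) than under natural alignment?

natural layout:
  0..8  y  (8B, 8-aligned)
  8..9  cooldown  (1B, 1-aligned)
  9..16  -- padding (7B)
  16..24  target  (8B, 8-aligned)
  24..32  state  (8B, 8-aligned)
  32..36  ammo  (4B, 4-aligned)
  36..37  x  (1B, 1-aligned)
  37..40  -- padding (3B)
  40..48  vy  (8B, 8-aligned)
  48..50  id  (2B, 2-aligned)
  50..56  -- padding (6B)
  56..96  vx  (40B, 8-aligned)
  96..97  team  (1B, 1-aligned)
  97..104  -- tail padding (7B)
  sizeof = 104, alignof = 8
packed(2) layout:
  0..8  y  (8B, 2-aligned)
  8..9  cooldown  (1B, 1-aligned)
  9..10  -- padding (1B)
  10..18  target  (8B, 2-aligned)
  18..26  state  (8B, 2-aligned)
  26..30  ammo  (4B, 2-aligned)
  30..31  x  (1B, 1-aligned)
  31..32  -- padding (1B)
  32..40  vy  (8B, 2-aligned)
  40..42  id  (2B, 2-aligned)
  42..82  vx  (40B, 2-aligned)
  82..83  team  (1B, 1-aligned)
  83..84  -- tail padding (1B)
  sizeof = 84, alignof = 2
104 − 84 = 20

20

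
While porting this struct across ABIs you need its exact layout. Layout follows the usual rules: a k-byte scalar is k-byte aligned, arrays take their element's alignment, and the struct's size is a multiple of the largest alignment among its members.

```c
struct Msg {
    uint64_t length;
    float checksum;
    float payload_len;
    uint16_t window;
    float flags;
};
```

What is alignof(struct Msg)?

member alignments: length=8, checksum=4, payload_len=4, window=2, flags=4
max = 8

8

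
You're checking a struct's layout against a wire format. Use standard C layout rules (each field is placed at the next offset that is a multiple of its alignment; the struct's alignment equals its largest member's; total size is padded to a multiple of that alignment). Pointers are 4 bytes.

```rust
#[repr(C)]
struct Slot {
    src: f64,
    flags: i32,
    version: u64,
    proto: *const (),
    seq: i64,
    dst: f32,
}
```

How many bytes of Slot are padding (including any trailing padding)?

0..8  src  (8B, 8-aligned)
8..12  flags  (4B, 4-aligned)
12..16  -- padding (4B)
16..24  version  (8B, 8-aligned)
24..28  proto  (4B, 4-aligned)
28..32  -- padding (4B)
32..40  seq  (8B, 8-aligned)
40..44  dst  (4B, 4-aligned)
44..48  -- tail padding (4B)
sizeof = 48, alignof = 8
data bytes 36, size 48 → padding 12

12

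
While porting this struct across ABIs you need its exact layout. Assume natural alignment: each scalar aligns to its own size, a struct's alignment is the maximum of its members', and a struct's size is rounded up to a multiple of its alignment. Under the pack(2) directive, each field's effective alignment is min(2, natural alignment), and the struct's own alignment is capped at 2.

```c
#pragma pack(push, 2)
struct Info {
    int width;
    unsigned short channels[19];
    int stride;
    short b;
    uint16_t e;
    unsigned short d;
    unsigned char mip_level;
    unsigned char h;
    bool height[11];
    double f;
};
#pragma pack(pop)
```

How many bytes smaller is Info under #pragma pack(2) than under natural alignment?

natural layout:
  @0: width [4B, align 4] → 4
  @4: channels [38B, align 2] → 42
  +2 pad (align 4)
  @44: stride [4B, align 4] → 48
  @48: b [2B, align 2] → 50
  @50: e [2B, align 2] → 52
  @52: d [2B, align 2] → 54
  @54: mip_level [1B, align 1] → 55
  @55: h [1B, align 1] → 56
  @56: height [11B, align 1] → 67
  +5 pad (align 8)
  @72: f [8B, align 8] → 80
  size 80, align 8
packed(2) layout:
  @0: width [4B, align 2] → 4
  @4: channels [38B, align 2] → 42
  @42: stride [4B, align 2] → 46
  @46: b [2B, align 2] → 48
  @48: e [2B, align 2] → 50
  @50: d [2B, align 2] → 52
  @52: mip_level [1B, align 1] → 53
  @53: h [1B, align 1] → 54
  @54: height [11B, align 1] → 65
  +1 pad (align 2)
  @66: f [8B, align 2] → 74
  size 74, align 2
80 − 74 = 6

6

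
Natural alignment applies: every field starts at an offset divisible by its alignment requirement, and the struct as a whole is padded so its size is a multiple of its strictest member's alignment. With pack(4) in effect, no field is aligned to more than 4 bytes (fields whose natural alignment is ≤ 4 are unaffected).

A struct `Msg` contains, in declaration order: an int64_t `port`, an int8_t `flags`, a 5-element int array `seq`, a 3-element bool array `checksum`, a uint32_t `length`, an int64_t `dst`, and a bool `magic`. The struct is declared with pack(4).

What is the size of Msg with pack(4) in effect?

52

0..8  port  (8B, 4-aligned)
8..9  flags  (1B, 1-aligned)
9..12  -- padding (3B)
12..32  seq  (20B, 4-aligned)
32..35  checksum  (3B, 1-aligned)
35..36  -- padding (1B)
36..40  length  (4B, 4-aligned)
40..48  dst  (8B, 4-aligned)
48..49  magic  (1B, 1-aligned)
49..52  -- tail padding (3B)
sizeof = 52, alignof = 4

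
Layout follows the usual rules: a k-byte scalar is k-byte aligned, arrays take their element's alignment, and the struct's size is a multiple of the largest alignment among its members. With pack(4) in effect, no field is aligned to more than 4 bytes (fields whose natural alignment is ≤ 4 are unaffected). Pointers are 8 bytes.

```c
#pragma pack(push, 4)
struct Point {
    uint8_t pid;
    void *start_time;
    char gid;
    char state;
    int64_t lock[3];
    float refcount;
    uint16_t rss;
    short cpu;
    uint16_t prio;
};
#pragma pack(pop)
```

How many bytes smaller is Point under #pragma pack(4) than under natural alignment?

12

natural layout:
  pid at 0 (size 1, align 1) → ends 1
  pad 7 to align 8 for start_time
  start_time at 8 (size 8, align 8) → ends 16
  gid at 16 (size 1, align 1) → ends 17
  state at 17 (size 1, align 1) → ends 18
  pad 6 to align 8 for lock
  lock at 24 (size 24, align 8) → ends 48
  refcount at 48 (size 4, align 4) → ends 52
  rss at 52 (size 2, align 2) → ends 54
  cpu at 54 (size 2, align 2) → ends 56
  prio at 56 (size 2, align 2) → ends 58
  tail pad 6 to reach multiple of 8
  total 64 bytes, alignment 8
packed(4) layout:
  pid at 0 (size 1, align 1) → ends 1
  pad 3 to align 4 for start_time
  start_time at 4 (size 8, align 4) → ends 12
  gid at 12 (size 1, align 1) → ends 13
  state at 13 (size 1, align 1) → ends 14
  pad 2 to align 4 for lock
  lock at 16 (size 24, align 4) → ends 40
  refcount at 40 (size 4, align 4) → ends 44
  rss at 44 (size 2, align 2) → ends 46
  cpu at 46 (size 2, align 2) → ends 48
  prio at 48 (size 2, align 2) → ends 50
  tail pad 2 to reach multiple of 4
  total 52 bytes, alignment 4
64 − 52 = 12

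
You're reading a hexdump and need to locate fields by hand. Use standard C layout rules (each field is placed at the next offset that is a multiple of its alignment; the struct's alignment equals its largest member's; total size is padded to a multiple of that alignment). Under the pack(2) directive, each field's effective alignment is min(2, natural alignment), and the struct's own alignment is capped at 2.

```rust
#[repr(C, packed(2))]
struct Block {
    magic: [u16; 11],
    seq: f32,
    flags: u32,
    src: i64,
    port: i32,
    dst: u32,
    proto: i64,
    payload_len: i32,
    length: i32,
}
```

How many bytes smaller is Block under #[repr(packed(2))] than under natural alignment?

2

natural layout:
  0..22  magic  (22B, 2-aligned)
  22..24  -- padding (2B)
  24..28  seq  (4B, 4-aligned)
  28..32  flags  (4B, 4-aligned)
  32..40  src  (8B, 8-aligned)
  40..44  port  (4B, 4-aligned)
  44..48  dst  (4B, 4-aligned)
  48..56  proto  (8B, 8-aligned)
  56..60  payload_len  (4B, 4-aligned)
  60..64  length  (4B, 4-aligned)
  sizeof = 64, alignof = 8
packed(2) layout:
  0..22  magic  (22B, 2-aligned)
  22..26  seq  (4B, 2-aligned)
  26..30  flags  (4B, 2-aligned)
  30..38  src  (8B, 2-aligned)
  38..42  port  (4B, 2-aligned)
  42..46  dst  (4B, 2-aligned)
  46..54  proto  (8B, 2-aligned)
  54..58  payload_len  (4B, 2-aligned)
  58..62  length  (4B, 2-aligned)
  sizeof = 62, alignof = 2
64 − 62 = 2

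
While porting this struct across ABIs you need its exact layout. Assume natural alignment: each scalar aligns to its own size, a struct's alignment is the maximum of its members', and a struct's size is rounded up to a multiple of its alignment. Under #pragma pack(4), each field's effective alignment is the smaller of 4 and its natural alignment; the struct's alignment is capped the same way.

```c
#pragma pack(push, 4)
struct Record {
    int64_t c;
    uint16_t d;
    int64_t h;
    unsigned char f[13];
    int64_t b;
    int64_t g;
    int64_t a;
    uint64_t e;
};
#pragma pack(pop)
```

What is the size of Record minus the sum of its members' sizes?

5

c at 0 (size 8, align 4) → ends 8
d at 8 (size 2, align 2) → ends 10
pad 2 to align 4 for h
h at 12 (size 8, align 4) → ends 20
f at 20 (size 13, align 1) → ends 33
pad 3 to align 4 for b
b at 36 (size 8, align 4) → ends 44
g at 44 (size 8, align 4) → ends 52
a at 52 (size 8, align 4) → ends 60
e at 60 (size 8, align 4) → ends 68
total 68 bytes, alignment 4
data bytes 63, size 68 → padding 5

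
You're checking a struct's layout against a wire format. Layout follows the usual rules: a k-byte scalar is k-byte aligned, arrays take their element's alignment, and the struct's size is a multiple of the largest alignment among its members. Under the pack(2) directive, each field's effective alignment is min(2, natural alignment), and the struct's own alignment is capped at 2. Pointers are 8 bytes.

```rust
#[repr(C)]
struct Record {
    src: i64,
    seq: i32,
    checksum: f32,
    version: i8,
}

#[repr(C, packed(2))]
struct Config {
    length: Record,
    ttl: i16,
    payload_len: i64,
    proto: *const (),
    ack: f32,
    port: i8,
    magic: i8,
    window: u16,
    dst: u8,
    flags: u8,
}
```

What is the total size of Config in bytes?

52

Record: 0..8  src  (8B, 8-aligned); 8..12  seq  (4B, 4-aligned); 12..16  checksum  (4B, 4-aligned); 16..17  version  (1B, 1-aligned); 17..24  -- tail padding (7B); sizeof = 24, alignof = 8
0..24  length  (24B, 2-aligned)
24..26  ttl  (2B, 2-aligned)
26..34  payload_len  (8B, 2-aligned)
34..42  proto  (8B, 2-aligned)
42..46  ack  (4B, 2-aligned)
46..47  port  (1B, 1-aligned)
47..48  magic  (1B, 1-aligned)
48..50  window  (2B, 2-aligned)
50..51  dst  (1B, 1-aligned)
51..52  flags  (1B, 1-aligned)
sizeof = 52, alignof = 2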